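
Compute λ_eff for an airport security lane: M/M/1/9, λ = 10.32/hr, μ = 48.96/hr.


ρ = 0.2108; P_K = (1−ρ)ρ^9/(1−ρ^10) = 0.0000006482
λ_eff = λ(1 − P_K) = 10.32·(1 − 0.0000006482) = 10.32·0.999999 = 10.3200 /hr

Final: 10.3200 /hr


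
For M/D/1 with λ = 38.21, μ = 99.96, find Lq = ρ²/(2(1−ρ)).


ρ = 38.21/99.96 = 0.3823
M/D/1: Lq = ρ²/(2(1−ρ)) = 0.1461/(2·0.6177) = 0.11827

Final: 0.11827


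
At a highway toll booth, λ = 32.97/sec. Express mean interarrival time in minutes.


Mean interarrival time = 1/λ = 1/32.97 second = 0.03033 second
In minutes: 0.03033 × 0.0166667 = 0.0005055 min

Final: 0.0005055 min


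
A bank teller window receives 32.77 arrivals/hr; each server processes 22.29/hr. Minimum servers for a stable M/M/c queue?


Stability requires cμ > λ ⇔ c > λ/μ.
λ/μ = 32.77/22.29 = 1.4702
Minimum integer c = ⌊1.4702⌋ + 1 = 2
Check: 2·22.29 = 44.58 > 32.77, while 1·22.29 = 22.29 ≤ 32.77

Final: 2 servers


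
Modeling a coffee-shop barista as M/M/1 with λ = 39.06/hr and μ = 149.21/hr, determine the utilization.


ρ = λ/μ = 39.06/149.21 = 0.2618

Final: 0.2618


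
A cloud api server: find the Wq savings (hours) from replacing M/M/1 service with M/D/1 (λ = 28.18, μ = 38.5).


ρ = 28.18/38.5 = 0.7319
Wq(M/M/1) = ρ/(μ−λ) = 0.7319/10.32 = 0.07093 hr
Wq(M/D/1) = ρ/(2(μ−λ)) = 0.03546 hr
Savings = 0.07093 − 0.03546 = 0.03546 hr

Final: 0.03546 hr


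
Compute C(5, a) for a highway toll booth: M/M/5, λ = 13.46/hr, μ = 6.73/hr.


a = λ/μ = 2.0000; ρ = a/5 = 0.4000
P₀ = 0.134328 (from M/M/c formula)
C(c,a) = [a^c/(c!(1−ρ))]·P₀ = [32.00000/(120·0.6000)]·0.134328
= 0.44444·0.134328 = 0.059701

Final: 0.059701


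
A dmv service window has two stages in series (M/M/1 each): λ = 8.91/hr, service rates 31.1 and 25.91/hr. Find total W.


Each node sees arrival rate λ = 8.91/hr (tandem ⇒ throughput preserved).
W₁ = 1/(μ₁−λ) = 1/(31.1−8.91) = 0.04507 hr
W₂ = 1/(μ₂−λ) = 1/(25.91−8.91) = 0.05882 hr
W_total = W₁ + W₂ = 0.04507 + 0.05882 = 0.10389 hr

Final: 0.10389 hr


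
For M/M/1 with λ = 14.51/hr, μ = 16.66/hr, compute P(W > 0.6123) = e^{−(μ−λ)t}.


W ~ Exponential(μ−λ) for M/M/1.
μ − λ = 16.66 − 14.51 = 2.1500
P(W > t) = e^{−(μ−λ)t} = e^{−1.3164} = 0.268087

Final: 0.268087


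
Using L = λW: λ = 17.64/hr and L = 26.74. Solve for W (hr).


W = L/λ = 26.74/17.64 = 1.5159 hr

Final: 1.5159 hr


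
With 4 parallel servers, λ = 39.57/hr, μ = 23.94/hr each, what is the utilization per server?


ρ = λ/(cμ) = 39.57/(4·23.94) = 39.57/95.76 = 0.4132

Final: 0.4132


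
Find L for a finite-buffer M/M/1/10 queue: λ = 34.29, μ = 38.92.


ρ = 34.29/38.92 = 0.8810
L = ρ[1 − (K+1)ρ^K + Kρ^(K+1)] / [(1−ρ)(1−ρ^(K+1))]
Numerator: 0.8810·(1 − 11·0.281804 + 10·0.248280) = 0.337400
Denominator: (0.1190)·(0.751720) = 0.089426
L = 0.337400/0.089426 = 3.7729

Final: 3.7729


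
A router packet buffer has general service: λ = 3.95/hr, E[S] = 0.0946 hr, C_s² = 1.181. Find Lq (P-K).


ρ = λ·E[S] = 3.95·0.0946 = 0.3737
Lq = ρ²(1+C_s²)/(2(1−ρ)) = 0.1396·(1+1.181)/(2·0.6263)
= 0.1396·2.1810/1.2527 = 0.24311

Final: 0.24311


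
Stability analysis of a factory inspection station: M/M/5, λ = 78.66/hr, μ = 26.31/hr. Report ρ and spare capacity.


Total capacity cμ = 5·26.31 = 131.55/hr
ρ = λ/(cμ) = 78.66/131.55 = 0.5979
Stable ⇔ ρ < 1: YES
Spare capacity = cμ − λ = 131.55 − 78.66 = 52.89/hr

Final: ρ = 0.5979; stable; margin = 52.89/hr


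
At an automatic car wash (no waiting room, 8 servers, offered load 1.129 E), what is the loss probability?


B(c,a) = (a^c/c!) / Σ_{k=0}^{c} a^k/k!
a^8/8! = 0.00006547
Σ terms (k=0..8): 1.00000 + 1.12900 + 0.63732 + 0.23984 + 0.06770 + 0.01529 + 0.002876 + 0.0004639 + 0.00006547 = 3.092553
B = 0.00006547/3.092553 = 0.00002117

Final: 0.00002117


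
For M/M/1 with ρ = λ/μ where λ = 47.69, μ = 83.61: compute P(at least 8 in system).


ρ = 47.69/83.61 = 0.5704
P(N ≥ n) = ρ^n = 0.5704^8 = 0.011203

Final: 0.011203


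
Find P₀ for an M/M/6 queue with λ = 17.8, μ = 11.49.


a = λ/μ = 17.8/11.49 = 1.5492; ρ = a/c = 0.2582
Σ_{k=0}^{5} a^k/k! (terms k=0..5) = 1.00000 + 1.54917 + 1.19997 + 0.61965 + 0.23999 + 0.07436 = 4.68314
Tail: a^6/(6!(1−ρ)) = 13.82292/(720·0.7418) = 0.02588
P₀ = 1/(4.68314 + 0.02588) = 1/4.70902 = 0.212358

Final: 0.212358


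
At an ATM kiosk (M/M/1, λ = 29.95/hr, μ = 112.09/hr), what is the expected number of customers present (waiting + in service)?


ρ = λ/μ = 29.95/112.09 = 0.2672
L = ρ/(1−ρ) = 0.2672/(1 − 0.2672) = 0.2672/0.7328 = 0.3646

Final: 0.3646


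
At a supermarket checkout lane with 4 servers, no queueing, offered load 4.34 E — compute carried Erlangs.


B(4,4.34) = 0.342467 (Erlang-B)
Carried load = a(1 − B) = 4.34·(1 − 0.342467) = 4.34·0.657533 = 2.8537 E

Final: 2.8537 Erlangs


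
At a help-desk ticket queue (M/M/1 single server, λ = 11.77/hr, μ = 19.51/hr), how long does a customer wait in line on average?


ρ = 11.77/19.51 = 0.6033
Wq = ρ/(μ−λ) = 0.6033/(19.51 − 11.77) = 0.6033/7.74 = 0.07794 hr

Final: 0.07794 hr


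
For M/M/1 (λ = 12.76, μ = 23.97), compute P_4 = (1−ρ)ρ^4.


ρ = 12.76/23.97 = 0.5323
P_n = (1−ρ)·ρ^n = (1 − 0.5323)·0.5323^4 = 0.4677·0.080303 = 0.037555

Final: 0.037555


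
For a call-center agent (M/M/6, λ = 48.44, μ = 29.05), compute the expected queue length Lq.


a = λ/μ = 1.6675; ρ = a/6 = 0.2779
P₀ = 0.188633
Lq = P₀·a^c·ρ / (c!·(1−ρ)²) = 0.188633·21.49552·0.2779/(720·0.52141)
= 0.003002

Final: 0.003002


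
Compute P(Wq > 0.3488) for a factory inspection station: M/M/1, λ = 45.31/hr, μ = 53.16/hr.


ρ = 45.31/53.16 = 0.8523
P(Wq > t) = ρ·e^{−(μ−λ)t} = 0.8523·e^{−2.7381}
= 0.8523·0.064694 = 0.055141

Final: 0.055141


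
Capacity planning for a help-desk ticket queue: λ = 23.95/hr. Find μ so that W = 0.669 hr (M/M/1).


W = 1/(μ−λ) ⇒ μ − λ = 1/W = 1/0.669 = 1.4948
μ = λ + 1/W = 23.95 + 1.4948 = 25.4448 per hr

Final: 25.4448 /hr


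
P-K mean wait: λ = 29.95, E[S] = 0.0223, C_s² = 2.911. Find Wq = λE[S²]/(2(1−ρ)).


ρ = λ·E[S] = 29.95·0.0223 = 0.6679
E[S²] = E[S]²(1+C_s²) = 0.0223²·(1+2.911) = 0.001945
Wq = λ·E[S²]/(2(1−ρ)) = 29.95·0.001945/(2·0.3321) = 0.08770 hr

Final: 0.08770 hr


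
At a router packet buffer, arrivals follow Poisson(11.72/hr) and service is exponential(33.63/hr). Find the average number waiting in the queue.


ρ = 11.72/33.63 = 0.3485
Lq = ρ²/(1−ρ) = 0.1215/0.6515 = 0.1864

Final: 0.1864


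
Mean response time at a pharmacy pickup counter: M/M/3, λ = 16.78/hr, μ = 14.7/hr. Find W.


a = 1.1415; ρ = 0.3805; P₀ = 0.313169
Lq = P₀·a^c·ρ/(c!(1−ρ)²) = 0.07697
Wq = Lq/λ = 0.07697/16.78 = 0.004587 hr
W = Wq + 1/μ = 0.004587 + 0.06803 = 0.07261 hr

Final: 0.07261 hr


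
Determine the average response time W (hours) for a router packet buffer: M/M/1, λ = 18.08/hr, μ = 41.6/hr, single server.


W = 1/(μ−λ) = 1/(41.6 − 18.08) = 1/23.52 = 0.04252 hr

Final: 0.04252 hr


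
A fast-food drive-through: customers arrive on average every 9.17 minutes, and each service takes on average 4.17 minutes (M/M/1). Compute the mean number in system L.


λ = 60/9.17 = 6.5431 /hr
μ = 60/4.17 = 14.3885 /hr
ρ = λ/μ = 6.5431/14.3885 = 0.4547
L = ρ/(1−ρ) = 0.4547/0.5453 = 0.8340

Final: 0.8340


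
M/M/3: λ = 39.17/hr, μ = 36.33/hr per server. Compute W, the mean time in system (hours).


a = 1.0782; ρ = 0.3594; P₀ = 0.334955
Lq = P₀·a^c·ρ/(c!(1−ρ)²) = 0.06127
Wq = Lq/λ = 0.06127/39.17 = 0.001564 hr
W = Wq + 1/μ = 0.001564 + 0.02753 = 0.02909 hr

Final: 0.02909 hr


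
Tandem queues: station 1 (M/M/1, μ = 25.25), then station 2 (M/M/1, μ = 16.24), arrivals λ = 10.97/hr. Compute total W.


Each node sees arrival rate λ = 10.97/hr (tandem ⇒ throughput preserved).
W₁ = 1/(μ₁−λ) = 1/(25.25−10.97) = 0.07003 hr
W₂ = 1/(μ₂−λ) = 1/(16.24−10.97) = 0.18975 hr
W_total = W₁ + W₂ = 0.07003 + 0.18975 = 0.25978 hr

Final: 0.25978 hr


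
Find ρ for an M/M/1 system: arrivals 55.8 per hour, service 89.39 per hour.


ρ = λ/μ = 55.8/89.39 = 0.6242

Final: 0.6242


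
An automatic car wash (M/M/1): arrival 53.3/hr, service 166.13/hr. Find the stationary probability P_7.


ρ = 53.3/166.13 = 0.3208
P_n = (1−ρ)·ρ^n = (1 − 0.3208)·0.3208^7 = 0.6792·0.0003499 = 0.0002376

Final: 0.0002376


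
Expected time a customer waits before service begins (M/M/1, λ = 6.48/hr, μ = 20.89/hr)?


ρ = 6.48/20.89 = 0.3102
Wq = ρ/(μ−λ) = 0.3102/(20.89 − 6.48) = 0.3102/14.41 = 0.02153 hr

Final: 0.02153 hr


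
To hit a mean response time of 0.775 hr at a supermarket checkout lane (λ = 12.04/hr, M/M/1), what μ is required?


W = 1/(μ−λ) ⇒ μ − λ = 1/W = 1/0.775 = 1.2903
μ = λ + 1/W = 12.04 + 1.2903 = 13.3303 per hr

Final: 13.3303 /hr


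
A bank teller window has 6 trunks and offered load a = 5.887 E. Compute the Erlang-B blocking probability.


B(c,a) = (a^c/c!) / Σ_{k=0}^{c} a^k/k!
a^6/6! = 57.813827
Σ terms (k=0..6): 1.00000 + 5.88700 + 17.32838 + 34.00407 + 50.04548 + 58.92355 + 57.81383 = 225.002317
B = 57.813827/225.002317 = 0.256948

Final: 0.256948


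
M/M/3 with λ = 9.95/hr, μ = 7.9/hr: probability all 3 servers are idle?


a = λ/μ = 9.95/7.9 = 1.2595; ρ = a/c = 0.4198
Σ_{k=0}^{2} a^k/k! (terms k=0..2) = 1.00000 + 1.25949 + 0.79316 = 3.05266
Tail: a^3/(3!(1−ρ)) = 1.99797/(6·0.5802) = 0.57396
P₀ = 1/(3.05266 + 0.57396) = 1/3.62662 = 0.275739

Final: 0.275739


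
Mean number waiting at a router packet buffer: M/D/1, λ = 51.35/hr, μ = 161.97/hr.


ρ = 51.35/161.97 = 0.3170
M/D/1: Lq = ρ²/(2(1−ρ)) = 0.1005/(2·0.6830) = 0.07358

Final: 0.07358


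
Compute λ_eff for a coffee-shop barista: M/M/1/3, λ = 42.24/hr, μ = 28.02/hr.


ρ = 1.5075; P_K = (1−ρ)ρ^3/(1−ρ^4) = 0.417486
λ_eff = λ(1 − P_K) = 42.24·(1 − 0.417486) = 42.24·0.582514 = 24.6054 /hr

Final: 24.6054 /hr


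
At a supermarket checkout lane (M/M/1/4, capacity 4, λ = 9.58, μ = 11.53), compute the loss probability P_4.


ρ = λ/μ = 9.58/11.53 = 0.8309
P_K = (1−ρ)ρ^K/(1−ρ^(K+1)) = (0.1691·0.476590)/(1 − 0.395987)
= 0.080603/0.604013 = 0.133445

Final: 0.133445


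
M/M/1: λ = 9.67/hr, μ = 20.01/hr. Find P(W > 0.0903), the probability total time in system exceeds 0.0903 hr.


W ~ Exponential(μ−λ) for M/M/1.
μ − λ = 20.01 − 9.67 = 10.3400
P(W > t) = e^{−(μ−λ)t} = e^{−0.9337} = 0.393096

Final: 0.393096


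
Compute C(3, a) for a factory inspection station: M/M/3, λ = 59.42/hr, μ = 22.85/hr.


a = λ/μ = 2.6004; ρ = a/3 = 0.8668
P₀ = 0.034499 (from M/M/c formula)
C(c,a) = [a^c/(c!(1−ρ))]·P₀ = [17.58488/(6·0.1332)]·0.034499
= 22.00517·0.034499 = 0.759146

Final: 0.759146


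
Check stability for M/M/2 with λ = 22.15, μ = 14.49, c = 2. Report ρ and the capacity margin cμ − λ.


Total capacity cμ = 2·14.49 = 28.98/hr
ρ = λ/(cμ) = 22.15/28.98 = 0.7643
Stable ⇔ ρ < 1: YES
Spare capacity = cμ − λ = 28.98 − 22.15 = 6.83/hr

Final: ρ = 0.7643; stable; margin = 6.83/hr


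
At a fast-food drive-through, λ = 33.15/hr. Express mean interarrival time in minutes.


Mean interarrival time = 1/λ = 1/33.15 hour = 0.03017 hour
In minutes: 0.03017 × 60 = 1.8100 min

Final: 1.8100 min


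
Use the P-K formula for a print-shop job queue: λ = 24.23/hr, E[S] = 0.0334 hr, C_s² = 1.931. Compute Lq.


ρ = λ·E[S] = 24.23·0.0334 = 0.8093
Lq = ρ²(1+C_s²)/(2(1−ρ)) = 0.6549·(1+1.931)/(2·0.1907)
= 0.6549·2.9310/0.3814 = 5.03262

Final: 5.03262


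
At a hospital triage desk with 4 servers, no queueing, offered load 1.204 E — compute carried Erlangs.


B(4,1.204) = 0.026474 (Erlang-B)
Carried load = a(1 − B) = 1.204·(1 − 0.026474) = 1.204·0.973526 = 1.1721 E

Final: 1.1721 Erlangs


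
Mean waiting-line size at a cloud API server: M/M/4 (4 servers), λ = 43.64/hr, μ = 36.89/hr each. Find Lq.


a = λ/μ = 1.1830; ρ = a/4 = 0.2957
P₀ = 0.305392
Lq = P₀·a^c·ρ / (c!·(1−ρ)²) = 0.305392·1.95841·0.2957/(24·0.49598)
= 0.01486

Final: 0.01486


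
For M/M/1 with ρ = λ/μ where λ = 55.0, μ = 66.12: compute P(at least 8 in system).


ρ = 55.0/66.12 = 0.8318
P(N ≥ n) = ρ^n = 0.8318^8 = 0.229213

Final: 0.229213


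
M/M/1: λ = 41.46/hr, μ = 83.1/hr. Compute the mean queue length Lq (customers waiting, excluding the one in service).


ρ = 41.46/83.1 = 0.4989
Lq = ρ²/(1−ρ) = 0.2489/0.5011 = 0.4968

Final: 0.4968


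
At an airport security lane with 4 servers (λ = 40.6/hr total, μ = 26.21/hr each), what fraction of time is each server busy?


ρ = λ/(cμ) = 40.6/(4·26.21) = 40.6/104.84 = 0.3873

Final: 0.3873


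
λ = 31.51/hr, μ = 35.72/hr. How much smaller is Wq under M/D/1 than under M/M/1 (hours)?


ρ = 31.51/35.72 = 0.8821
Wq(M/M/1) = ρ/(μ−λ) = 0.8821/4.21 = 0.20953 hr
Wq(M/D/1) = ρ/(2(μ−λ)) = 0.10477 hr
Savings = 0.20953 − 0.10477 = 0.10477 hr

Final: 0.10477 hr


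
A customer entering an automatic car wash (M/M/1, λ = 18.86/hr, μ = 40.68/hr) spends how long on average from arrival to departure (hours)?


W = 1/(μ−λ) = 1/(40.68 − 18.86) = 1/21.82 = 0.04583 hr

Final: 0.04583 hr


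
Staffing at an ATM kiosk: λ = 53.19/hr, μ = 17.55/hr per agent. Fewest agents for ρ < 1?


Stability requires cμ > λ ⇔ c > λ/μ.
λ/μ = 53.19/17.55 = 3.0308
Minimum integer c = ⌊3.0308⌋ + 1 = 4
Check: 4·17.55 = 70.20 > 53.19, while 3·17.55 = 52.65 ≤ 53.19

Final: 4 servers


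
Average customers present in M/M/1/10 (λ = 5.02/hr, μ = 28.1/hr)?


ρ = 5.02/28.1 = 0.1786
L = ρ[1 − (K+1)ρ^K + Kρ^(K+1)] / [(1−ρ)(1−ρ^(K+1))]
Numerator: 0.1786·(1 − 11·0.00000003311 + 10·0.000000005915) = 0.178648
Denominator: (0.8214)·(1.000000) = 0.821352
L = 0.178648/0.821352 = 0.2175

Final: 0.2175


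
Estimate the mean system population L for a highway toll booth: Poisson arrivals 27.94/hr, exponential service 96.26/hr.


ρ = λ/μ = 27.94/96.26 = 0.2903
L = ρ/(1−ρ) = 0.2903/(1 − 0.2903) = 0.2903/0.7097 = 0.4090

Final: 0.4090


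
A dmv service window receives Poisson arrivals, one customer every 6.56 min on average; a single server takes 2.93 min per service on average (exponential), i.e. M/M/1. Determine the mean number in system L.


λ = 60/6.56 = 9.1463 /hr
μ = 60/2.93 = 20.4778 /hr
ρ = λ/μ = 9.1463/20.4778 = 0.4466
L = ρ/(1−ρ) = 0.4466/0.5534 = 0.8072

Final: 0.8072


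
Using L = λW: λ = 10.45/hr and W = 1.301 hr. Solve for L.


L = λW = 10.45·1.301 = 13.5954

Final: 13.5954


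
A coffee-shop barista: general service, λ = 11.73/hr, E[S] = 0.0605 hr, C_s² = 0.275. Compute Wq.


ρ = λ·E[S] = 11.73·0.0605 = 0.7097
E[S²] = E[S]²(1+C_s²) = 0.0605²·(1+0.275) = 0.004667
Wq = λ·E[S²]/(2(1−ρ)) = 11.73·0.004667/(2·0.2903) = 0.09427 hr

Final: 0.09427 hr


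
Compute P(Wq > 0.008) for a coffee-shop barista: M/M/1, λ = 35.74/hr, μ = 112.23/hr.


ρ = 35.74/112.23 = 0.3185
P(Wq > t) = ρ·e^{−(μ−λ)t} = 0.3185·e^{−0.6119}
= 0.3185·0.542309 = 0.172700

Final: 0.172700


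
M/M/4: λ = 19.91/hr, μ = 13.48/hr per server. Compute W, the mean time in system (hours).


a = 1.4770; ρ = 0.3693; P₀ = 0.226286
Lq = P₀·a^c·ρ/(c!(1−ρ)²) = 0.04165
Wq = Lq/λ = 0.04165/19.91 = 0.002092 hr
W = Wq + 1/μ = 0.002092 + 0.07418 = 0.07628 hr

Final: 0.07628 hr


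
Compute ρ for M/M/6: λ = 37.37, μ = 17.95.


ρ = λ/(cμ) = 37.37/(6·17.95) = 37.37/107.70 = 0.3470

Final: 0.3470


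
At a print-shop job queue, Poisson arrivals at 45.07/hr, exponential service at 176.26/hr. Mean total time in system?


W = 1/(μ−λ) = 1/(176.26 − 45.07) = 1/131.19 = 0.007623 hr

Final: 0.007623 hr


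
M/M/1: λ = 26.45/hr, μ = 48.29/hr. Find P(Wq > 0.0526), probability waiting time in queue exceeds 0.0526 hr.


ρ = 26.45/48.29 = 0.5477
P(Wq > t) = ρ·e^{−(μ−λ)t} = 0.5477·e^{−1.1488}
= 0.5477·0.317022 = 0.173643

Final: 0.173643


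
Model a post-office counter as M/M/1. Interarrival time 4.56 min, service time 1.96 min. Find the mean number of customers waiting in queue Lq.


λ = 60/4.56 = 13.1579 /hr
μ = 60/1.96 = 30.6122 /hr
ρ = λ/μ = 13.1579/30.6122 = 0.4298
Lq = ρ²/(1−ρ) = 0.1847/0.5702 = 0.3240

Final: 0.3240


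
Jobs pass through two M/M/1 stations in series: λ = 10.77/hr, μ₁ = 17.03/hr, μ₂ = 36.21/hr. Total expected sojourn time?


Each node sees arrival rate λ = 10.77/hr (tandem ⇒ throughput preserved).
W₁ = 1/(μ₁−λ) = 1/(17.03−10.77) = 0.15974 hr
W₂ = 1/(μ₂−λ) = 1/(36.21−10.77) = 0.03931 hr
W_total = W₁ + W₂ = 0.15974 + 0.03931 = 0.19905 hr

Final: 0.19905 hr


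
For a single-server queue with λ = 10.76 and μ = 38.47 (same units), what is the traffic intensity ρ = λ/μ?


ρ = λ/μ = 10.76/38.47 = 0.2797

Final: 0.2797


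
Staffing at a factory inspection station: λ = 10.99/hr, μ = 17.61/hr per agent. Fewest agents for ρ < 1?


Stability requires cμ > λ ⇔ c > λ/μ.
λ/μ = 10.99/17.61 = 0.6241
Minimum integer c = ⌊0.6241⌋ + 1 = 1
Check: 1·17.61 = 17.61 > 10.99, while 0·17.61 = 0.00 ≤ 10.99

Final: 1 servers


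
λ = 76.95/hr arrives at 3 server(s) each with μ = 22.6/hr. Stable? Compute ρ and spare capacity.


Total capacity cμ = 3·22.6 = 67.80/hr
ρ = λ/(cμ) = 76.95/67.80 = 1.1350
Stable ⇔ ρ < 1: NO
Spare capacity = cμ − λ = 67.80 − 76.95 = -9.15/hr

Final: ρ = 1.1350; unstable; margin = -9.15/hr


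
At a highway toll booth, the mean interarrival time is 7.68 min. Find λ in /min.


λ = 1/(interarrival time) in consistent units.
1 minute = 1 min, so λ = 1/7.68 = 0.1302 per minute

Final: 0.1302 /min


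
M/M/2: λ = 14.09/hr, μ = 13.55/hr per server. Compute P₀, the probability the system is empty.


a = λ/μ = 14.09/13.55 = 1.0399; ρ = a/c = 0.5199
Σ_{k=0}^{1} a^k/k! (terms k=0..1) = 1.00000 + 1.03985 = 2.03985
Tail: a^2/(2!(1−ρ)) = 1.08129/(2·0.4801) = 1.12617
P₀ = 1/(2.03985 + 1.12617) = 1/3.16603 = 0.315853

Final: 0.315853


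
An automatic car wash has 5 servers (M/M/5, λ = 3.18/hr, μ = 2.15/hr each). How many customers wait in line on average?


a = λ/μ = 1.4791; ρ = a/5 = 0.2958
P₀ = 0.227513
Lq = P₀·a^c·ρ / (c!·(1−ρ)²) = 0.227513·7.07853·0.2958/(120·0.49588)
= 0.008006

Final: 0.008006


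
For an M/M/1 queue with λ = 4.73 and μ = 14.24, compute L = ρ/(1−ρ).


ρ = λ/μ = 4.73/14.24 = 0.3322
L = ρ/(1−ρ) = 0.3322/(1 − 0.3322) = 0.3322/0.6678 = 0.4974

Final: 0.4974


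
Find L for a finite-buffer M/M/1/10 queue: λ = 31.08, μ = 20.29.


ρ = 31.08/20.29 = 1.5318
L = ρ[1 − (K+1)ρ^K + Kρ^(K+1)] / [(1−ρ)(1−ρ^(K+1))]
Numerator: 1.5318·(1 − 11·71.119653 + 10·108.940307) = 471.924114
Denominator: (-0.5318)·(-107.940307) = 57.401474
L = 471.924114/57.401474 = 8.2215

Final: 8.2215


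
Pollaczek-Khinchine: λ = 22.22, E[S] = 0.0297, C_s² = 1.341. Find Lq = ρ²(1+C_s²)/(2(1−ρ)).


ρ = λ·E[S] = 22.22·0.0297 = 0.6599
Lq = ρ²(1+C_s²)/(2(1−ρ)) = 0.4355·(1+1.341)/(2·0.3401)
= 0.4355·2.3410/0.6801 = 1.49903

Final: 1.49903


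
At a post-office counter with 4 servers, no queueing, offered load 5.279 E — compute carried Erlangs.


B(4,5.279) = 0.419751 (Erlang-B)
Carried load = a(1 − B) = 5.279·(1 − 0.419751) = 5.279·0.580249 = 3.0631 E

Final: 3.0631 Erlangs


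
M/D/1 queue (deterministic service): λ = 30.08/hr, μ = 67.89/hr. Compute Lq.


ρ = 30.08/67.89 = 0.4431
M/D/1: Lq = ρ²/(2(1−ρ)) = 0.1963/(2·0.5569) = 0.17624

Final: 0.17624


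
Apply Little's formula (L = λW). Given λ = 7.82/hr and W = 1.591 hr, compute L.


L = λW = 7.82·1.591 = 12.4416

Final: 12.4416


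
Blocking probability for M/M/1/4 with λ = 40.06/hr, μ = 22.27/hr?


ρ = λ/μ = 40.06/22.27 = 1.7988
P_K = (1−ρ)ρ^K/(1−ρ^(K+1)) = (-0.7988·10.470391)/(1 − 18.834480)
= -8.364089/-17.834480 = 0.468984

Final: 0.468984


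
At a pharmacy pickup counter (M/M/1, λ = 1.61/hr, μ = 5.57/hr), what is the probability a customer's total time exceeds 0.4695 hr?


W ~ Exponential(μ−λ) for M/M/1.
μ − λ = 5.57 − 1.61 = 3.9600
P(W > t) = e^{−(μ−λ)t} = e^{−1.8592} = 0.155794

Final: 0.155794


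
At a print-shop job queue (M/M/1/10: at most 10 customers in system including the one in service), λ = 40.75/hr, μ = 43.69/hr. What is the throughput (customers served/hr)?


ρ = 0.9327; P_K = (1−ρ)ρ^10/(1−ρ^11) = 0.062640
λ_eff = λ(1 − P_K) = 40.75·(1 − 0.062640) = 40.75·0.937360 = 38.1974 /hr

Final: 38.1974 /hr


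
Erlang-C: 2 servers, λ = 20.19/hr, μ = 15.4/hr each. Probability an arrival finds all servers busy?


a = λ/μ = 1.3110; ρ = a/2 = 0.6555
P₀ = 0.208080 (from M/M/c formula)
C(c,a) = [a^c/(c!(1−ρ))]·P₀ = [1.71882/(2·0.3445)]·0.208080
= 2.49480·0.208080 = 0.519119

Final: 0.519119


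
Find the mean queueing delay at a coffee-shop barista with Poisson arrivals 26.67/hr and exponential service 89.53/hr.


ρ = 26.67/89.53 = 0.2979
Wq = ρ/(μ−λ) = 0.2979/(89.53 − 26.67) = 0.2979/62.86 = 0.004739 hr

Final: 0.004739 hr


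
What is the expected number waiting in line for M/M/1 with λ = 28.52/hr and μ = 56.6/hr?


ρ = 28.52/56.6 = 0.5039
Lq = ρ²/(1−ρ) = 0.2539/0.4961 = 0.5118

Final: 0.5118


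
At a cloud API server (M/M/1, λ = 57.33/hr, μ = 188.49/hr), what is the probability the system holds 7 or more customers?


ρ = 57.33/188.49 = 0.3042
P(N ≥ n) = ρ^n = 0.3042^7 = 0.0002408

Final: 0.0002408


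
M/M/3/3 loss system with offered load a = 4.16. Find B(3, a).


B(c,a) = (a^c/c!) / Σ_{k=0}^{c} a^k/k!
a^3/3! = 11.998549
Σ terms (k=0..3): 1.00000 + 4.16000 + 8.65280 + 11.99855 = 25.811349
B = 11.998549/25.811349 = 0.464856

Final: 0.464856


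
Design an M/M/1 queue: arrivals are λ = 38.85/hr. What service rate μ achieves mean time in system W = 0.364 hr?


W = 1/(μ−λ) ⇒ μ − λ = 1/W = 1/0.364 = 2.7473
μ = λ + 1/W = 38.85 + 2.7473 = 41.5973 per hr

Final: 41.5973 /hr


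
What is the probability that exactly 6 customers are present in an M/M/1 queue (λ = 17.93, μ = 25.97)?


ρ = 17.93/25.97 = 0.6904
P_n = (1−ρ)·ρ^n = (1 − 0.6904)·0.6904^6 = 0.3096·0.108305 = 0.033530

Final: 0.033530


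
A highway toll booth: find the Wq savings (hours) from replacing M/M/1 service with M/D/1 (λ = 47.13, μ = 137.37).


ρ = 47.13/137.37 = 0.3431
Wq(M/M/1) = ρ/(μ−λ) = 0.3431/90.24 = 0.003802 hr
Wq(M/D/1) = ρ/(2(μ−λ)) = 0.001901 hr
Savings = 0.003802 − 0.001901 = 0.001901 hr

Final: 0.001901 hr


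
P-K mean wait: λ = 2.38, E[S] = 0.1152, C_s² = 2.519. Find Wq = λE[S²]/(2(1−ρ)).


ρ = λ·E[S] = 2.38·0.1152 = 0.2742
E[S²] = E[S]²(1+C_s²) = 0.1152²·(1+2.519) = 0.046701
Wq = λ·E[S²]/(2(1−ρ)) = 2.38·0.046701/(2·0.7258) = 0.07657 hr

Final: 0.07657 hr


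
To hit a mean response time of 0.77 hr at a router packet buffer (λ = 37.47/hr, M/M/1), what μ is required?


W = 1/(μ−λ) ⇒ μ − λ = 1/W = 1/0.77 = 1.2987
μ = λ + 1/W = 37.47 + 1.2987 = 38.7687 per hr

Final: 38.7687 /hr


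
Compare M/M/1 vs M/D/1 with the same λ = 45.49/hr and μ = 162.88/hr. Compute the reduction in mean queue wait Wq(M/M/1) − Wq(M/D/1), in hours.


ρ = 45.49/162.88 = 0.2793
Wq(M/M/1) = ρ/(μ−λ) = 0.2793/117.39 = 0.002379 hr
Wq(M/D/1) = ρ/(2(μ−λ)) = 0.001190 hr
Savings = 0.002379 − 0.001190 = 0.001190 hr

Final: 0.001190 hr


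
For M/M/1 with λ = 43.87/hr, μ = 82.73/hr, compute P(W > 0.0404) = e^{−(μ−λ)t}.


W ~ Exponential(μ−λ) for M/M/1.
μ − λ = 82.73 − 43.87 = 38.8600
P(W > t) = e^{−(μ−λ)t} = e^{−1.5699} = 0.208057

Final: 0.208057


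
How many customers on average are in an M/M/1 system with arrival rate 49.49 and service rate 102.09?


ρ = λ/μ = 49.49/102.09 = 0.4848
L = ρ/(1−ρ) = 0.4848/(1 − 0.4848) = 0.4848/0.5152 = 0.9409

Final: 0.9409


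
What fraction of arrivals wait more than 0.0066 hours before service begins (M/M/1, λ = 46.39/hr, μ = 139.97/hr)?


ρ = 46.39/139.97 = 0.3314
P(Wq > t) = ρ·e^{−(μ−λ)t} = 0.3314·e^{−0.6176}
= 0.3314·0.539222 = 0.178713

Final: 0.178713


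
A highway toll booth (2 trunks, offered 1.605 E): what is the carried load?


B(2,1.605) = 0.330852 (Erlang-B)
Carried load = a(1 − B) = 1.605·(1 − 0.330852) = 1.605·0.669148 = 1.0740 E

Final: 1.0740 Erlangs


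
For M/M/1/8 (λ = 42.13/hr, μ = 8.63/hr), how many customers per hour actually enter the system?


ρ = 4.8818; P_K = (1−ρ)ρ^8/(1−ρ^9) = 0.795158
λ_eff = λ(1 − P_K) = 42.13·(1 − 0.795158) = 42.13·0.204842 = 8.6300 /hr

Final: 8.6300 /hr


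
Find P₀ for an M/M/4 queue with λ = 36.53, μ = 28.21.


a = λ/μ = 36.53/28.21 = 1.2949; ρ = a/c = 0.3237
Σ_{k=0}^{3} a^k/k! (terms k=0..3) = 1.00000 + 1.29493 + 0.83842 + 0.36190 = 3.49525
Tail: a^4/(4!(1−ρ)) = 2.81181/(24·0.6763) = 0.17324
P₀ = 1/(3.49525 + 0.17324) = 1/3.66850 = 0.272591

Final: 0.272591


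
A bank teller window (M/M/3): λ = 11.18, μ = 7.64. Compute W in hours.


a = 1.4634; ρ = 0.4878; P₀ = 0.219603
Lq = P₀·a^c·ρ/(c!(1−ρ)²) = 0.21323
Wq = Lq/λ = 0.21323/11.18 = 0.01907 hr
W = Wq + 1/μ = 0.01907 + 0.13089 = 0.14996 hr

Final: 0.14996 hr


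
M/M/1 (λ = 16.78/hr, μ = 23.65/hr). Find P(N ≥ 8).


ρ = 16.78/23.65 = 0.7095
P(N ≥ n) = ρ^n = 0.7095^8 = 0.064222

Final: 0.064222


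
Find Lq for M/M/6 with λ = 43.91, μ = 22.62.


a = λ/μ = 1.9412; ρ = a/6 = 0.3235
P₀ = 0.143354
Lq = P₀·a^c·ρ / (c!·(1−ρ)²) = 0.143354·53.50878·0.3235/(720·0.45761)
= 0.007532

Final: 0.007532


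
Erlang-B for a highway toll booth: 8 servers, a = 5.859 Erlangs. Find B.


B(c,a) = (a^c/c!) / Σ_{k=0}^{c} a^k/k!
a^8/8! = 34.440342
Σ terms (k=0..8): 1.00000 + 5.85900 + 17.16394 + 33.52118 + 49.10014 + 57.53555 + 56.18346 + 47.02556 + 34.44034 = 301.829166
B = 34.440342/301.829166 = 0.114105

Final: 0.114105


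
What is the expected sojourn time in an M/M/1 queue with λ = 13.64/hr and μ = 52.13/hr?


W = 1/(μ−λ) = 1/(52.13 − 13.64) = 1/38.49 = 0.02598 hr

Final: 0.02598 hr


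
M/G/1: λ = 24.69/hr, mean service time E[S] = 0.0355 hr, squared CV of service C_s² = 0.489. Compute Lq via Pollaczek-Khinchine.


ρ = λ·E[S] = 24.69·0.0355 = 0.8765
Lq = ρ²(1+C_s²)/(2(1−ρ)) = 0.7682·(1+0.489)/(2·0.1235)
= 0.7682·1.4890/0.2470 = 4.63105

Final: 4.63105


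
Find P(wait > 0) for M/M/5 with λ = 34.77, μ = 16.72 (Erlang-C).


a = λ/μ = 2.0795; ρ = a/5 = 0.4159
P₀ = 0.123843 (from M/M/c formula)
C(c,a) = [a^c/(c!(1−ρ))]·P₀ = [38.89037/(120·0.5841)]·0.123843
= 0.55486·0.123843 = 0.068715

Final: 0.068715


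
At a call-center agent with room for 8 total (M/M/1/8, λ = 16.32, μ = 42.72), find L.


ρ = 16.32/42.72 = 0.3820
L = ρ[1 − (K+1)ρ^K + Kρ^(K+1)] / [(1−ρ)(1−ρ^(K+1))]
Numerator: 0.3820·(1 − 9·0.0004536 + 8·0.0001733) = 0.380992
Denominator: (0.6180)·(0.999827) = 0.617870
L = 0.380992/0.617870 = 0.6166

Final: 0.6166


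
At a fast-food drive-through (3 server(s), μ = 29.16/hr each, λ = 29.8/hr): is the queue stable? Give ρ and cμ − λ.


Total capacity cμ = 3·29.16 = 87.48/hr
ρ = λ/(cμ) = 29.8/87.48 = 0.3406
Stable ⇔ ρ < 1: YES
Spare capacity = cμ − λ = 87.48 − 29.8 = 57.68/hr

Final: ρ = 0.3406; stable; margin = 57.68/hr


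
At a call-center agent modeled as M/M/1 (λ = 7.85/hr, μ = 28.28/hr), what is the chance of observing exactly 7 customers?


ρ = 7.85/28.28 = 0.2776
P_n = (1−ρ)·ρ^n = (1 − 0.2776)·0.2776^7 = 0.7224·0.0001270 = 0.00009173

Final: 0.00009173


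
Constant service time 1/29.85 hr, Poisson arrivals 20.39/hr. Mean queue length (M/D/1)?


ρ = 20.39/29.85 = 0.6831
M/D/1: Lq = ρ²/(2(1−ρ)) = 0.4666/(2·0.3169) = 0.73615

Final: 0.73615


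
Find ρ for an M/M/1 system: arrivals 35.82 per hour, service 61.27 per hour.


ρ = λ/μ = 35.82/61.27 = 0.5846

Final: 0.5846


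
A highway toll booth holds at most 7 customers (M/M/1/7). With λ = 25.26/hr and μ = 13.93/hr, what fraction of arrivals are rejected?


ρ = λ/μ = 25.26/13.93 = 1.8134
P_K = (1−ρ)ρ^K/(1−ρ^(K+1)) = (-0.8134·64.472663)/(1 − 116.911663)
= -52.439000/-115.911663 = 0.452405

Final: 0.452405


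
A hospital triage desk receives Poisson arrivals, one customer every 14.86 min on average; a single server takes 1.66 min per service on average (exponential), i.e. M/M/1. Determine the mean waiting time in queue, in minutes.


λ = 60/14.86 = 4.0377 /hr
μ = 60/1.66 = 36.1446 /hr
ρ = λ/μ = 4.0377/36.1446 = 0.1117
Wq = ρ/(μ−λ) = 0.1117/(36.1446−4.0377) = 0.003479 hr
In minutes: 0.003479·60 = 0.2088 min

Final: 0.2088 min


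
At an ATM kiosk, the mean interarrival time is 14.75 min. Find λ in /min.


λ = 1/(interarrival time) in consistent units.
1 minute = 1 min, so λ = 1/14.75 = 0.06780 per minute

Final: 0.06780 /min


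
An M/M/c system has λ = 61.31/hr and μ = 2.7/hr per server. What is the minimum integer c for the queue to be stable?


Stability requires cμ > λ ⇔ c > λ/μ.
λ/μ = 61.31/2.7 = 22.7074
Minimum integer c = ⌊22.7074⌋ + 1 = 23
Check: 23·2.7 = 62.10 > 61.31, while 22·2.7 = 59.40 ≤ 61.31

Final: 23 servers


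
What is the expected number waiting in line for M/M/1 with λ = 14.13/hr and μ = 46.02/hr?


ρ = 14.13/46.02 = 0.3070
Lq = ρ²/(1−ρ) = 0.09427/0.6930 = 0.1360

Final: 0.1360


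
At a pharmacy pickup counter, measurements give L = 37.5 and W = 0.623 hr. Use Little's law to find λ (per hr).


λ = L/W = 37.5/0.623 = 60.1926 /hr

Final: 60.1926 /hr


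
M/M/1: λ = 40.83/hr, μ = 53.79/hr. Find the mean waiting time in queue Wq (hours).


ρ = 40.83/53.79 = 0.7591
Wq = ρ/(μ−λ) = 0.7591/(53.79 − 40.83) = 0.7591/12.96 = 0.05857 hr

Final: 0.05857 hr


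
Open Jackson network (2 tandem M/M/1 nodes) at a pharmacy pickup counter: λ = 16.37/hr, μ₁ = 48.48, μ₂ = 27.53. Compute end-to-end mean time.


Each node sees arrival rate λ = 16.37/hr (tandem ⇒ throughput preserved).
W₁ = 1/(μ₁−λ) = 1/(48.48−16.37) = 0.03114 hr
W₂ = 1/(μ₂−λ) = 1/(27.53−16.37) = 0.08961 hr
W_total = W₁ + W₂ = 0.03114 + 0.08961 = 0.12075 hr

Final: 0.12075 hr


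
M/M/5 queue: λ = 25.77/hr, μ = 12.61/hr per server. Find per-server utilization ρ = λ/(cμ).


ρ = λ/(cμ) = 25.77/(5·12.61) = 25.77/63.05 = 0.4087

Final: 0.4087


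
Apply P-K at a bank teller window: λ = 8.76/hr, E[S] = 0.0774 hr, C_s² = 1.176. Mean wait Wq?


ρ = λ·E[S] = 8.76·0.0774 = 0.6780
E[S²] = E[S]²(1+C_s²) = 0.0774²·(1+1.176) = 0.013036
Wq = λ·E[S²]/(2(1−ρ)) = 8.76·0.013036/(2·0.3220) = 0.17733 hr

Final: 0.17733 hr


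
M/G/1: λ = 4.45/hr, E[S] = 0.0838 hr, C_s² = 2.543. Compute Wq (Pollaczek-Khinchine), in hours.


ρ = λ·E[S] = 4.45·0.0838 = 0.3729
E[S²] = E[S]²(1+C_s²) = 0.0838²·(1+2.543) = 0.024881
Wq = λ·E[S²]/(2(1−ρ)) = 4.45·0.024881/(2·0.6271) = 0.08828 hr

Final: 0.08828 hr


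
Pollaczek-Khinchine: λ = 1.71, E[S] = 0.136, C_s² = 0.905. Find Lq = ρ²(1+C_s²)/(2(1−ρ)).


ρ = λ·E[S] = 1.71·0.136 = 0.2326
Lq = ρ²(1+C_s²)/(2(1−ρ)) = 0.05408·(1+0.905)/(2·0.7674)
= 0.05408·1.9050/1.5349 = 0.06713

Final: 0.06713


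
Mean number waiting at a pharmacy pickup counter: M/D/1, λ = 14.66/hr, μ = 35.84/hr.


ρ = 14.66/35.84 = 0.4090
M/D/1: Lq = ρ²/(2(1−ρ)) = 0.1673/(2·0.5910) = 0.14156

Final: 0.14156


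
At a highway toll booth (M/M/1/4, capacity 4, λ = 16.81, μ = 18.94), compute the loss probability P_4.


ρ = λ/μ = 16.81/18.94 = 0.8875
P_K = (1−ρ)ρ^K/(1−ρ^(K+1)) = (0.1125·0.620513)/(1 − 0.550730)
= 0.069783/0.449270 = 0.155326

Final: 0.155326


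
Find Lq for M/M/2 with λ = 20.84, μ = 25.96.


a = λ/μ = 0.8028; ρ = a/2 = 0.4014
P₀ = 0.427158
Lq = P₀·a^c·ρ / (c!·(1−ρ)²) = 0.427158·0.64445·0.4014/(2·0.35834)
= 0.15418

Final: 0.15418


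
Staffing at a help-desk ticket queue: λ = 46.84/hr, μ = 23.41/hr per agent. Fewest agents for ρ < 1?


Stability requires cμ > λ ⇔ c > λ/μ.
λ/μ = 46.84/23.41 = 2.0009
Minimum integer c = ⌊2.0009⌋ + 1 = 3
Check: 3·23.41 = 70.23 > 46.84, while 2·23.41 = 46.82 ≤ 46.84

Final: 3 servers


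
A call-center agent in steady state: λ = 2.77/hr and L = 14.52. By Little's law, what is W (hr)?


W = L/λ = 14.52/2.77 = 5.2419 hr

Final: 5.2419 hr


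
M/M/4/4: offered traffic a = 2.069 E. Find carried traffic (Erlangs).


B(4,2.069) = 0.102501 (Erlang-B)
Carried load = a(1 − B) = 2.069·(1 − 0.102501) = 2.069·0.897499 = 1.8569 E

Final: 1.8569 Erlangs


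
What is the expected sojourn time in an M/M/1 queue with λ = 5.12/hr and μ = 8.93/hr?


W = 1/(μ−λ) = 1/(8.93 − 5.12) = 1/3.81 = 0.2625 hr

Final: 0.2625 hr


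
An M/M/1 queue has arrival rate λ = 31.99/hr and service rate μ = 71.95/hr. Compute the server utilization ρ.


ρ = λ/μ = 31.99/71.95 = 0.4446

Final: 0.4446


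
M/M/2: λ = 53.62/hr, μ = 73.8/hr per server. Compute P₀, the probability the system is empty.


a = λ/μ = 53.62/73.8 = 0.7266; ρ = a/c = 0.3633
Σ_{k=0}^{1} a^k/k! (terms k=0..1) = 1.00000 + 0.72656 = 1.72656
Tail: a^2/(2!(1−ρ)) = 0.52789/(2·0.6367) = 0.41454
P₀ = 1/(1.72656 + 0.41454) = 1/2.14109 = 0.467051

Final: 0.467051


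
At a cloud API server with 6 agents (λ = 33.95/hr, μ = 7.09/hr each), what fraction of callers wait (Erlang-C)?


a = λ/μ = 4.7884; ρ = a/6 = 0.7981
P₀ = 0.006198 (from M/M/c formula)
C(c,a) = [a^c/(c!(1−ρ))]·P₀ = [12054.83473/(720·0.2019)]·0.006198
= 82.91500·0.006198 = 0.513876

Final: 0.513876


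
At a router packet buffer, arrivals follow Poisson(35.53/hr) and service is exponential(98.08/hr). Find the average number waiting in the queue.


ρ = 35.53/98.08 = 0.3623
Lq = ρ²/(1−ρ) = 0.1312/0.6377 = 0.2058

Final: 0.2058


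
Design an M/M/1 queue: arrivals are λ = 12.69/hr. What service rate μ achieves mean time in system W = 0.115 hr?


W = 1/(μ−λ) ⇒ μ − λ = 1/W = 1/0.115 = 8.6957
μ = λ + 1/W = 12.69 + 8.6957 = 21.3857 per hr

Final: 21.3857 /hr


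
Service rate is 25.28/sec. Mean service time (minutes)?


Mean service time = 1/μ = 1/25.28 second = 0.03956 second
In minutes: 0.03956 × 0.0166667 = 0.0006593 min

Final: 0.0006593 min


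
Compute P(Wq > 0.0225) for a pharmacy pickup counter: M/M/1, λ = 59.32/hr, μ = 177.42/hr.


ρ = 59.32/177.42 = 0.3343
P(Wq > t) = ρ·e^{−(μ−λ)t} = 0.3343·e^{−2.6572}
= 0.3343·0.070141 = 0.023451

Final: 0.023451


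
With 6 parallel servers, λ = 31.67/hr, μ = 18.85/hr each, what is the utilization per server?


ρ = λ/(cμ) = 31.67/(6·18.85) = 31.67/113.10 = 0.2800

Final: 0.2800


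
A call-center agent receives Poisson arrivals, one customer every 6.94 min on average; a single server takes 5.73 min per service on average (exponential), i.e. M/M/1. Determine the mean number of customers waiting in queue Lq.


λ = 60/6.94 = 8.6455 /hr
μ = 60/5.73 = 10.4712 /hr
ρ = λ/μ = 8.6455/10.4712 = 0.8256
Lq = ρ²/(1−ρ) = 0.6817/0.1744 = 3.9099

Final: 3.9099


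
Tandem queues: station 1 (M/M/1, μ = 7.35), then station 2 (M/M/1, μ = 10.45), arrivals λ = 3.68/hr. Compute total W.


Each node sees arrival rate λ = 3.68/hr (tandem ⇒ throughput preserved).
W₁ = 1/(μ₁−λ) = 1/(7.35−3.68) = 0.27248 hr
W₂ = 1/(μ₂−λ) = 1/(10.45−3.68) = 0.14771 hr
W_total = W₁ + W₂ = 0.27248 + 0.14771 = 0.42019 hr

Final: 0.42019 hr


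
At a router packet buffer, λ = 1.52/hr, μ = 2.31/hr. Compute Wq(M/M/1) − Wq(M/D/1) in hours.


ρ = 1.52/2.31 = 0.6580
Wq(M/M/1) = ρ/(μ−λ) = 0.6580/0.7900 = 0.83292 hr
Wq(M/D/1) = ρ/(2(μ−λ)) = 0.41646 hr
Savings = 0.83292 − 0.41646 = 0.41646 hr

Final: 0.41646 hr


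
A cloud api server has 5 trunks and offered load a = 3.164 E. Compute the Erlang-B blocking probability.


B(c,a) = (a^c/c!) / Σ_{k=0}^{c} a^k/k!
a^5/5! = 2.642416
Σ terms (k=0..5): 1.00000 + 3.16400 + 5.00545 + 5.27908 + 4.17575 + 2.64242 = 21.266694
B = 2.642416/21.266694 = 0.124251

Final: 0.124251


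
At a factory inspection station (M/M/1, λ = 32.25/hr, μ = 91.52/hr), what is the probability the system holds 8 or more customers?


ρ = 32.25/91.52 = 0.3524
P(N ≥ n) = ρ^n = 0.3524^8 = 0.0002377

Final: 0.0002377


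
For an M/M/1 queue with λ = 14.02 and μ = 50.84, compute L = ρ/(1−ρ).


ρ = λ/μ = 14.02/50.84 = 0.2758
L = ρ/(1−ρ) = 0.2758/(1 − 0.2758) = 0.2758/0.7242 = 0.3808

Final: 0.3808


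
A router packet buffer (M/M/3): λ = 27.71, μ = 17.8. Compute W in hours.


a = 1.5567; ρ = 0.5189; P₀ = 0.197026
Lq = P₀·a^c·ρ/(c!(1−ρ)²) = 0.27776
Wq = Lq/λ = 0.27776/27.71 = 0.01002 hr
W = Wq + 1/μ = 0.01002 + 0.05618 = 0.06620 hr

Final: 0.06620 hr


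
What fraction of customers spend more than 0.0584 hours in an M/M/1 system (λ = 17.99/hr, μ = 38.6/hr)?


W ~ Exponential(μ−λ) for M/M/1.
μ − λ = 38.6 − 17.99 = 20.6100
P(W > t) = e^{−(μ−λ)t} = e^{−1.2036} = 0.300105

Final: 0.300105


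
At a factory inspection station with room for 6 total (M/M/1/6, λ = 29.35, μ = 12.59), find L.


ρ = 29.35/12.59 = 2.3312
L = ρ[1 − (K+1)ρ^K + Kρ^(K+1)] / [(1−ρ)(1−ρ^(K+1))]
Numerator: 2.3312·(1 − 7·160.507102 + 6·374.176603) = 2616.812216
Denominator: (-1.3312)·(-373.176603) = 496.778385
L = 2616.812216/496.778385 = 5.2676

Final: 5.2676


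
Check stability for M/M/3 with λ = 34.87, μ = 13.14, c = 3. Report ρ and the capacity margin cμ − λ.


Total capacity cμ = 3·13.14 = 39.42/hr
ρ = λ/(cμ) = 34.87/39.42 = 0.8846
Stable ⇔ ρ < 1: YES
Spare capacity = cμ − λ = 39.42 − 34.87 = 4.55/hr

Final: ρ = 0.8846; stable; margin = 4.55/hr


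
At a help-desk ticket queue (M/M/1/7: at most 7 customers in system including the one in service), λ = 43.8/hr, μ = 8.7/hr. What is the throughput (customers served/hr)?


ρ = 5.0345; P_K = (1−ρ)ρ^7/(1−ρ^8) = 0.801372
λ_eff = λ(1 − P_K) = 43.8·(1 − 0.801372) = 43.8·0.198628 = 8.6999 /hr

Final: 8.6999 /hr


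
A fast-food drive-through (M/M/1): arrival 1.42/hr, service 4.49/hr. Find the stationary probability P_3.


ρ = 1.42/4.49 = 0.3163
P_n = (1−ρ)·ρ^n = (1 − 0.3163)·0.3163^3 = 0.6837·0.031632 = 0.021628

Final: 0.021628


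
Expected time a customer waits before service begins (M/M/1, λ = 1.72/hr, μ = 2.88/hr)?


ρ = 1.72/2.88 = 0.5972
Wq = ρ/(μ−λ) = 0.5972/(2.88 − 1.72) = 0.5972/1.16 = 0.5148 hr

Final: 0.5148 hr


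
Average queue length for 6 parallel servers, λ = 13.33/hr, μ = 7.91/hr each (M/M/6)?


a = λ/μ = 1.6852; ρ = a/6 = 0.2809
P₀ = 0.185310
Lq = P₀·a^c·ρ / (c!·(1−ρ)²) = 0.185310·22.90456·0.2809/(720·0.51715)
= 0.003202

Final: 0.003202


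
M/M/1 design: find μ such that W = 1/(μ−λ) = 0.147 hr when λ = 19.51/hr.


W = 1/(μ−λ) ⇒ μ − λ = 1/W = 1/0.147 = 6.8027
μ = λ + 1/W = 19.51 + 6.8027 = 26.3127 per hr

Final: 26.3127 /hr


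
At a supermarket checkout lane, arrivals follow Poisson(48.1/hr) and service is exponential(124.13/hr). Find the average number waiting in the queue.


ρ = 48.1/124.13 = 0.3875
Lq = ρ²/(1−ρ) = 0.1502/0.6125 = 0.2451

Final: 0.2451
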